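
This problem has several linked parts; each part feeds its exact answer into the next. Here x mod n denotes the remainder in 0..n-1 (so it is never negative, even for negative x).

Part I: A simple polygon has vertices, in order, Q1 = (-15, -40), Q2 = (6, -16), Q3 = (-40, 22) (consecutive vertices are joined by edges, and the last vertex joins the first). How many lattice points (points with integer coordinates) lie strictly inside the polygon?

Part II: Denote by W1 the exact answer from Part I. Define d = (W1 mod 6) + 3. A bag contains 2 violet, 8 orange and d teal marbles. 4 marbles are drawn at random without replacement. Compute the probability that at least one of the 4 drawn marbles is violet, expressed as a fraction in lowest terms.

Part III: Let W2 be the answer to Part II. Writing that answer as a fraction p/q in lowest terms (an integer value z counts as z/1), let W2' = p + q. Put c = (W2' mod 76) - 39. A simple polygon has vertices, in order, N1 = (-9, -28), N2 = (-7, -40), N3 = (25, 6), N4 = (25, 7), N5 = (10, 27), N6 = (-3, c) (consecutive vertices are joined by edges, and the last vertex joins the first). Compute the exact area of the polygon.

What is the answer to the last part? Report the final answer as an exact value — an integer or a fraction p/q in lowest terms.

Part I: cross terms: (-15*-16 - 6*-40)=480, (6*22 - -40*-16)=-508, (-40*-40 - -15*22)=1930; twice the area = |1902| = 1902; area = 951; boundary points = 3 + 2 + 1 = 6; strictly interior points = area - boundary/2 + 1 = 949; answer 949
Part II: W1 = 949; d = 4; total draws C(14,4) = 1001; complement C(12,4) = 495; favorable 1001 - 495 = 506; P = 46/91; answer 46/91
Part III: W2 = 46/91; threaded value p + q = 137; c = 22; cross terms: (-9*-40 - -7*-28)=164, (-7*6 - 25*-40)=958, (25*7 - 25*6)=25, (25*27 - 10*7)=605, (10*22 - -3*27)=301, (-3*-28 - -9*22)=282; twice the area = |2335| = 2335; area = 2335/2; answer 2335/2

2335/2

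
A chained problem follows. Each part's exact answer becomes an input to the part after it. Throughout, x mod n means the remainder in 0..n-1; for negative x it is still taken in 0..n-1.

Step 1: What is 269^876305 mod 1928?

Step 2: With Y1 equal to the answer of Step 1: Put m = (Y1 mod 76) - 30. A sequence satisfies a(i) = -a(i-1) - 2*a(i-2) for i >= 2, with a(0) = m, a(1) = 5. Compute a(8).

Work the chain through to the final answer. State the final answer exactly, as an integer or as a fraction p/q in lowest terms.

-195

Step 1: squarings mod 1928: 269^1=269, 269^2=1025, 269^4=1793, 269^8=873, 269^16=569, 269^32=1785, 269^64=1169, 269^128=1537, 269^256=569, 269^512=1785, 269^1024=1169, 269^2048=1537, 269^4096=569, 269^8192=1785, 269^16384=1169, 269^32768=1537, 269^65536=569, 269^131072=1785, 269^262144=1169, 269^524288=1537; 269^876305 = 269^1 * 269^16 * 269^256 * 269^512 * 269^1024 * 269^2048 * 269^4096 * 269^16384 * 269^65536 * 269^262144 * 269^524288 = 197 (mod 1928); answer 197
Step 2: Y1 = 197; m = 15; a(2) = -1*(5) - 2*(15) = -35; iterating: a(2)=-35, a(3)=25, a(4)=45, a(5)=-95, a(6)=5, a(7)=185, a(8)=-195; answer -195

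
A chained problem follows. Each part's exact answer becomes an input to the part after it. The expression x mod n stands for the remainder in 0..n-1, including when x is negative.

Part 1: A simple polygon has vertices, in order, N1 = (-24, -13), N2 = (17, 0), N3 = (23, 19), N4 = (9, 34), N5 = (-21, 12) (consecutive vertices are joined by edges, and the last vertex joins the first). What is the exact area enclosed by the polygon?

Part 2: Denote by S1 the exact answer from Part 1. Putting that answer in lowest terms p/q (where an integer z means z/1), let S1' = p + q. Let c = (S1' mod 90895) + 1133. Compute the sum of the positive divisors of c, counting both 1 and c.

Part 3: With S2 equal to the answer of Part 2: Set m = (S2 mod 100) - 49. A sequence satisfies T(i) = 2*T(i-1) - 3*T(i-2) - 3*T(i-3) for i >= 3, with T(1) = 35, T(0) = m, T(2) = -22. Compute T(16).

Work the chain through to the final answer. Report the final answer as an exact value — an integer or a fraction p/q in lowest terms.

-157282

Part 1: cross terms: (-24*0 - 17*-13)=221, (17*19 - 23*0)=323, (23*34 - 9*19)=611, (9*12 - -21*34)=822, (-21*-13 - -24*12)=561; twice the area = |2538| = 2538; area = 1269; answer 1269
Part 2: S1 = 1269; threaded value p + q = 1270; c = 2403; 2403 = 3^3 * 89; sigma = (1 + 3 + 9 + 27) * (1 + 89) = 40 * 90 = 3600; answer 3600
Part 3: S2 = 3600; m = -49; T(3) = 2*(-22) - 3*(35) - 3*(-49) = -2; iterating: T(3)=-2, T(4)=-43, T(5)=-14, T(6)=107, T(7)=385, T(8)=491, T(9)=-494, T(10)=-3616, T(11)=-7223, T(12)=-2116, T(13)=28285, T(14)=84587, T(15)=90667, T(16)=-157282; answer -157282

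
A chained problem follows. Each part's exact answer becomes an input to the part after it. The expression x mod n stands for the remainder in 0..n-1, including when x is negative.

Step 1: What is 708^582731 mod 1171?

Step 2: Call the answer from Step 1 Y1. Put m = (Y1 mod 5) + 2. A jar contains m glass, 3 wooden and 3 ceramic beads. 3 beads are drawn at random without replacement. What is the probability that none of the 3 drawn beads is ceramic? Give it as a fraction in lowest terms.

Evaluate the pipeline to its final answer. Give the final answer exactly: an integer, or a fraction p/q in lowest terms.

5/21

Step 1: squarings mod 1171: 708^1=708, 708^2=76, 708^4=1092, 708^8=386, 708^16=279, 708^32=555, 708^64=52, 708^128=362, 708^256=1063, 708^512=1125, 708^1024=945, 708^2048=723, 708^4096=463, 708^8192=76, 708^16384=1092, 708^32768=386, 708^65536=279, 708^131072=555, 708^262144=52, 708^524288=362; 708^582731 = 708^1 * 708^2 * 708^8 * 708^64 * 708^1024 * 708^8192 * 708^16384 * 708^32768 * 708^524288 = 551 (mod 1171); answer 551
Step 2: Y1 = 551; m = 3; total draws C(9,3) = 84; favorable C(6,3) = 20; P = 5/21; answer 5/21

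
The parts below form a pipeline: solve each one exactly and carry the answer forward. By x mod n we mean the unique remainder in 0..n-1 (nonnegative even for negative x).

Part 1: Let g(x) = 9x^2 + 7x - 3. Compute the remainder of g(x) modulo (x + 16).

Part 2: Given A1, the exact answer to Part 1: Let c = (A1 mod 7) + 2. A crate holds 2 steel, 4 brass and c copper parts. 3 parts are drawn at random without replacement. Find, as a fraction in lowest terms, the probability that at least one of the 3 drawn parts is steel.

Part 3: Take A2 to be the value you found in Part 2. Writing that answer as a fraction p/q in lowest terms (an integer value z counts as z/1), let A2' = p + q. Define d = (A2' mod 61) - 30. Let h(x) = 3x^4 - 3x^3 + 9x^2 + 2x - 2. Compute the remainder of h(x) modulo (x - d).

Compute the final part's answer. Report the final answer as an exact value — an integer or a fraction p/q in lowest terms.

6627

Part 1: remainder = value at the root: 9*(-16)^2 + 7*(-16)^1 - 3 = (2304) + (-112) + (-3) = 2189; answer 2189
Part 2: A1 = 2189; c = 7; total draws C(13,3) = 286; complement C(11,3) = 165; favorable 286 - 165 = 121; P = 11/26; answer 11/26
Part 3: A2 = 11/26; threaded value p + q = 37; d = 7; remainder = value at the root: 3*(7)^4 - 3*(7)^3 + 9*(7)^2 + 2*(7)^1 - 2 = (7203) + (-1029) + (441) + (14) + (-2) = 6627; answer 6627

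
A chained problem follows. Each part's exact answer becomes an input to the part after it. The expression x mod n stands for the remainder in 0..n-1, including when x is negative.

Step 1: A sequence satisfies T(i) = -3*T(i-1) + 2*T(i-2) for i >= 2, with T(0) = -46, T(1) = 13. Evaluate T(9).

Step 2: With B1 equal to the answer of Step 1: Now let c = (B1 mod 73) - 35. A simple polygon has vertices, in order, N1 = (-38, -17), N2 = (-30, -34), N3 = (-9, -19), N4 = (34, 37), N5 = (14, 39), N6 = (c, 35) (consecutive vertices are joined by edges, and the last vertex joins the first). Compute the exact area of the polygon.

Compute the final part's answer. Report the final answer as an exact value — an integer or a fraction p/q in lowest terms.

3035/2

Step 1: T(2) = -3*(13) + 2*(-46) = -131; iterating: T(2)=-131, T(3)=419, T(4)=-1519, T(5)=5395, T(6)=-19223, T(7)=68459, T(8)=-243823, T(9)=868387; answer 868387
Step 2: B1 = 868387; c = 17; cross terms: (-38*-34 - -30*-17)=782, (-30*-19 - -9*-34)=264, (-9*37 - 34*-19)=313, (34*39 - 14*37)=808, (14*35 - 17*39)=-173, (17*-17 - -38*35)=1041; twice the area = |3035| = 3035; area = 3035/2; answer 3035/2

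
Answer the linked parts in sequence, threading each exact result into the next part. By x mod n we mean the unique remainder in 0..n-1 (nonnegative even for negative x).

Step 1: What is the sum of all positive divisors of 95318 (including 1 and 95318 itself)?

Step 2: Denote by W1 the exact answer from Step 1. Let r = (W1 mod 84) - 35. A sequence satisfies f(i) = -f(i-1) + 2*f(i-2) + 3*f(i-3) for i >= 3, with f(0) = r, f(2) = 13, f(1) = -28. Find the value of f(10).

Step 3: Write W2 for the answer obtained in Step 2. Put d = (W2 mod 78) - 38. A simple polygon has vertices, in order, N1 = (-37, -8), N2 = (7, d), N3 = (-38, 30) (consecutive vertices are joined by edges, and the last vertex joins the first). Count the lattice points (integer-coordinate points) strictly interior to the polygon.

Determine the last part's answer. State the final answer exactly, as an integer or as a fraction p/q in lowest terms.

Step 1: 95318 = 2 * 47659; sigma = (1 + 2) * (1 + 47659) = 3 * 47660 = 142980; answer 142980
Step 2: W1 = 142980; r = -23; f(3) = -1*(13) + 2*(-28) + 3*(-23) = -138; iterating: f(3)=-138, f(4)=80, f(5)=-317, f(6)=63, f(7)=-457, f(8)=-368, f(9)=-357, f(10)=-1750; answer -1750
Step 3: W2 = -1750; d = 6; cross terms: (-37*6 - 7*-8)=-166, (7*30 - -38*6)=438, (-38*-8 - -37*30)=1414; twice the area = |1686| = 1686; area = 843; boundary points = 2 + 3 + 1 = 6; strictly interior points = area - boundary/2 + 1 = 841; answer 841

841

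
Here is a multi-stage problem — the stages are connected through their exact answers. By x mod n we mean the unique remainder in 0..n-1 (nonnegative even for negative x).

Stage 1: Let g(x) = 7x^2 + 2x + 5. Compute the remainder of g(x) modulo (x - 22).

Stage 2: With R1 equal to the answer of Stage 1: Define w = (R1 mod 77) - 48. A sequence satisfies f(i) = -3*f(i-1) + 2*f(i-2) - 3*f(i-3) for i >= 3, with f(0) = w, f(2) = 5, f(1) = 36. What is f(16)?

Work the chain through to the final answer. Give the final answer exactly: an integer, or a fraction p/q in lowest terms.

-1808647739

Stage 1: remainder = value at the root: 7*(22)^2 + 2*(22)^1 + 5 = (3388) + (44) + (5) = 3437; answer 3437
Stage 2: R1 = 3437; w = 1; f(3) = -3*(5) + 2*(36) - 3*(1) = 54; iterating: f(3)=54, f(4)=-260, f(5)=873, f(6)=-3301, f(7)=12429, f(8)=-46508, f(9)=174285, f(10)=-653158, f(11)=2447568, f(12)=-9171875, f(13)=34370235, f(14)=-128797159, f(15)=482647572, f(16)=-1808647739; answer -1808647739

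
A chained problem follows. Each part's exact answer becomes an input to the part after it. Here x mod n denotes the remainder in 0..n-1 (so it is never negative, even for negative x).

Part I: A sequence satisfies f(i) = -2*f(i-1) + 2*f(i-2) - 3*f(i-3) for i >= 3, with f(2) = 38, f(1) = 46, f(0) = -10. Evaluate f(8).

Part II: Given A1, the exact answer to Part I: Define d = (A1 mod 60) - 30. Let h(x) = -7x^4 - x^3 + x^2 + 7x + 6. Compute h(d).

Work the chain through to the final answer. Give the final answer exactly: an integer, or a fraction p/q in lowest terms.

Part I: f(3) = -2*(38) + 2*(46) - 3*(-10) = 46; iterating: f(3)=46, f(4)=-154, f(5)=286, f(6)=-1018, f(7)=3070, f(8)=-9034; answer -9034
Part II: A1 = -9034; d = -4; -7*(-4)^4 - 1*(-4)^3 + 1*(-4)^2 + 7*(-4)^1 + 6 = (-1792) + (64) + (16) + (-28) + (6) = -1734; answer -1734

-1734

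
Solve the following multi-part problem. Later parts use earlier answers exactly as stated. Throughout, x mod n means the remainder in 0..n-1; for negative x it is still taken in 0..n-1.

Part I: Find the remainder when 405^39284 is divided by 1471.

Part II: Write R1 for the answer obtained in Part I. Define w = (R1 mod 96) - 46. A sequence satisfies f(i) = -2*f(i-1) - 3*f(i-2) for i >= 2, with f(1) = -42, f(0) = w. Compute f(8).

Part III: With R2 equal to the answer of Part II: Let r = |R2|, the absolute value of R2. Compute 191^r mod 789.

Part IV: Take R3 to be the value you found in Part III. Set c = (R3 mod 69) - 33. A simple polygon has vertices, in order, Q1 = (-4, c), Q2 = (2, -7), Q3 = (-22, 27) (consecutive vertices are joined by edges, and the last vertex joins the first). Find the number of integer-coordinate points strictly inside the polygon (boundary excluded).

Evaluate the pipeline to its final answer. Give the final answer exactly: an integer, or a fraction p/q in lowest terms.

Part I: squarings mod 1471: 405^1=405, 405^2=744, 405^4=440, 405^8=899, 405^16=622, 405^32=11, 405^64=121, 405^128=1402, 405^256=348, 405^512=482, 405^1024=1377, 405^2048=10, 405^4096=100, 405^8192=1174, 405^16384=1420, 405^32768=1130; 405^39284 = 405^4 * 405^16 * 405^32 * 405^64 * 405^256 * 405^2048 * 405^4096 * 405^32768 = 106 (mod 1471); answer 106
Part II: R1 = 106; w = -36; f(2) = -2*(-42) - 3*(-36) = 192; iterating: f(2)=192, f(3)=-258, f(4)=-60, f(5)=894, f(6)=-1608, f(7)=534, f(8)=3756; answer 3756
Part III: R2 = 3756; r = 3756; squarings mod 789: 191^1=191, 191^2=187, 191^4=253, 191^8=100, 191^16=532, 191^32=562, 191^64=244, 191^128=361, 191^256=136, 191^512=349, 191^1024=295, 191^2048=235; 191^3756 = 191^4 * 191^8 * 191^32 * 191^128 * 191^512 * 191^1024 * 191^2048 = 172 (mod 789); answer 172
Part IV: R3 = 172; c = 1; cross terms: (-4*-7 - 2*1)=26, (2*27 - -22*-7)=-100, (-22*1 - -4*27)=86; twice the area = |12| = 12; area = 6; boundary points = 2 + 2 + 2 = 6; strictly interior points = area - boundary/2 + 1 = 4; answer 4

4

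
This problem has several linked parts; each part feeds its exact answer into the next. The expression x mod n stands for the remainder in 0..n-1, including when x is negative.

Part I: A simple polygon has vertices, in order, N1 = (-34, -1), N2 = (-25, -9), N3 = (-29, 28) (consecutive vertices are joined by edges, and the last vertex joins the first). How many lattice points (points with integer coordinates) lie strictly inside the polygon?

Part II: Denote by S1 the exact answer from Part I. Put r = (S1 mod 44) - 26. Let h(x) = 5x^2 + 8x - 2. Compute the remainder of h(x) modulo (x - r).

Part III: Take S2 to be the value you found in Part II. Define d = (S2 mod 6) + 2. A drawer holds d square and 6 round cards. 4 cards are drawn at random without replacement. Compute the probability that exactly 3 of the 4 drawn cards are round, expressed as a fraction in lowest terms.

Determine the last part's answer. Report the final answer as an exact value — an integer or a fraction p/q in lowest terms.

8/21

Part I: cross terms: (-34*-9 - -25*-1)=281, (-25*28 - -29*-9)=-961, (-29*-1 - -34*28)=981; twice the area = |301| = 301; area = 301/2; boundary points = 1 + 1 + 1 = 3; strictly interior points = area - boundary/2 + 1 = 150; answer 150
Part II: S1 = 150; r = -8; remainder = value at the root: 5*(-8)^2 + 8*(-8)^1 - 2 = (320) + (-64) + (-2) = 254; answer 254
Part III: S2 = 254; d = 4; total draws C(10,4) = 210; favorable C(6,3)*C(4,1) = 80; P = 8/21; answer 8/21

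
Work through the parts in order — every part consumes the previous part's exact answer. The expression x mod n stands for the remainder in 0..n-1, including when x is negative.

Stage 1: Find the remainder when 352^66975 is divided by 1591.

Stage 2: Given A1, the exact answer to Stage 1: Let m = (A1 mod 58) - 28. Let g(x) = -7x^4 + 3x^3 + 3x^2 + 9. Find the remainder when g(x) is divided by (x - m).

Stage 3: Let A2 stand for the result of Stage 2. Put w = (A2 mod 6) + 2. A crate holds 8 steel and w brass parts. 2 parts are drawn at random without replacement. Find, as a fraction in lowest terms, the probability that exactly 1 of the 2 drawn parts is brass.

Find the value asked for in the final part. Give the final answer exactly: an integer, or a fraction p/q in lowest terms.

Stage 1: squarings mod 1591: 352^1=352, 352^2=1397, 352^4=1043, 352^8=1196, 352^16=107, 352^32=312, 352^64=293, 352^128=1526, 352^256=1043, 352^512=1196, 352^1024=107, 352^2048=312, 352^4096=293, 352^8192=1526, 352^16384=1043, 352^32768=1196, 352^65536=107; 352^66975 = 352^1 * 352^2 * 352^4 * 352^8 * 352^16 * 352^128 * 352^256 * 352^1024 * 352^65536 = 1102 (mod 1591); answer 1102
Stage 2: A1 = 1102; m = -28; remainder = value at the root: -7*(-28)^4 + 3*(-28)^3 + 3*(-28)^2 + 9 = (-4302592) + (-65856) + (2352) + (9) = -4366087; answer -4366087
Stage 3: A2 = -4366087; w = 7; total draws C(15,2) = 105; favorable C(7,1)*C(8,1) = 56; P = 8/15; answer 8/15

8/15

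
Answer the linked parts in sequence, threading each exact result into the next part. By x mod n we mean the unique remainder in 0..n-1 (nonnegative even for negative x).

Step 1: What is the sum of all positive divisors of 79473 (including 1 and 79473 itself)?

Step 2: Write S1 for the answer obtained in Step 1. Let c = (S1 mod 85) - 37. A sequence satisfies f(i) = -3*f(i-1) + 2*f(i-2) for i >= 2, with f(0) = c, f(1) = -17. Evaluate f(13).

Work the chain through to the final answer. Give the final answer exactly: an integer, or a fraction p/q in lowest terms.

Step 1: 79473 = 3 * 59 * 449; sigma = (1 + 3) * (1 + 59) * (1 + 449) = 4 * 60 * 450 = 108000; answer 108000
Step 2: S1 = 108000; c = 13; f(2) = -3*(-17) + 2*(13) = 77; iterating: f(2)=77, f(3)=-265, f(4)=949, f(5)=-3377, f(6)=12029, f(7)=-42841, f(8)=152581, f(9)=-543425, f(10)=1935437, f(11)=-6893161, f(12)=24550357, f(13)=-87437393; answer -87437393

-87437393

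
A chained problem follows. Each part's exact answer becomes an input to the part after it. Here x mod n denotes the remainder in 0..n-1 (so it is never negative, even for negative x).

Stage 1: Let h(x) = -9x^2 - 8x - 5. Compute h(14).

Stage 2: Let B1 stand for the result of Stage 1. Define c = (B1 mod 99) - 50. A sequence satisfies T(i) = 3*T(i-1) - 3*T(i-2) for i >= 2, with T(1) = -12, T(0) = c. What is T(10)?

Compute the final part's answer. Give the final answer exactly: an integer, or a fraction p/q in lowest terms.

-21384

Stage 1: -9*(14)^2 - 8*(14)^1 - 5 = (-1764) + (-112) + (-5) = -1881; answer -1881
Stage 2: B1 = -1881; c = -50; T(2) = 3*(-12) - 3*(-50) = 114; iterating: T(2)=114, T(3)=378, T(4)=792, T(5)=1242, T(6)=1350, T(7)=324, T(8)=-3078, T(9)=-10206, T(10)=-21384; answer -21384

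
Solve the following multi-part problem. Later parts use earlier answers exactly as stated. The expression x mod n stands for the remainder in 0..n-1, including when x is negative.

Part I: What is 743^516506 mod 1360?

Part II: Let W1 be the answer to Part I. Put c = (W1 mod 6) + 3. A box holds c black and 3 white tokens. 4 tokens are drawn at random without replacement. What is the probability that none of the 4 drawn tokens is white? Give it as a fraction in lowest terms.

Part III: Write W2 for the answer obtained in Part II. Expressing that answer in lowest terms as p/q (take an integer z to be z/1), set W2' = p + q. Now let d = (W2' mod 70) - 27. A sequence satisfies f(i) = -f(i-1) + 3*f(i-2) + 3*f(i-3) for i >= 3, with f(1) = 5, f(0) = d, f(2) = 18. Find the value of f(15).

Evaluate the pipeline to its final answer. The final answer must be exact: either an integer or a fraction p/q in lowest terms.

33888

Part I: squarings mod 1360: 743^1=743, 743^2=1249, 743^4=81, 743^8=1121, 743^16=1, 743^32=1, 743^64=1, 743^128=1, 743^256=1, 743^512=1, 743^1024=1, 743^2048=1, 743^4096=1, 743^8192=1, 743^16384=1, 743^32768=1, 743^65536=1, 743^131072=1, 743^262144=1; 743^516506 = 743^2 * 743^8 * 743^16 * 743^128 * 743^256 * 743^8192 * 743^16384 * 743^32768 * 743^65536 * 743^131072 * 743^262144 = 689 (mod 1360); answer 689
Part II: W1 = 689; c = 8; total draws C(11,4) = 330; favorable C(8,4) = 70; P = 7/33; answer 7/33
Part III: W2 = 7/33; threaded value p + q = 40; d = 13; f(3) = -1*(18) + 3*(5) + 3*(13) = 36; iterating: f(3)=36, f(4)=33, f(5)=129, f(6)=78, f(7)=408, f(8)=213, f(9)=1245, f(10)=618, f(11)=3756, f(12)=1833, f(13)=11289, f(14)=5478, f(15)=33888; answer 33888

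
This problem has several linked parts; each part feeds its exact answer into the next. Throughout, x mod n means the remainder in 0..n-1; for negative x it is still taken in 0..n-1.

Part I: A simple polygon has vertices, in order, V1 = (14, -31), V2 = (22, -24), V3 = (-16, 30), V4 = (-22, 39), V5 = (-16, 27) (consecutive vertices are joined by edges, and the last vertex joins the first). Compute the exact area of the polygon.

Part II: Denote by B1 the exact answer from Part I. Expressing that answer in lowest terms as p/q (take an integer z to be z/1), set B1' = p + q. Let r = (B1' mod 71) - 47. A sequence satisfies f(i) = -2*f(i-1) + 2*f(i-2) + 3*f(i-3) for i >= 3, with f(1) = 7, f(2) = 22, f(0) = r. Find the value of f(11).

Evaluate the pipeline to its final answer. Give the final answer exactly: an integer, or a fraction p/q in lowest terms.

-35392

Part I: cross terms: (14*-24 - 22*-31)=346, (22*30 - -16*-24)=276, (-16*39 - -22*30)=36, (-22*27 - -16*39)=30, (-16*-31 - 14*27)=118; twice the area = |806| = 806; area = 403; answer 403
Part II: B1 = 403; threaded value p + q = 404; r = 2; f(3) = -2*(22) + 2*(7) + 3*(2) = -24; iterating: f(3)=-24, f(4)=113, f(5)=-208, f(6)=570, f(7)=-1217, f(8)=2950, f(9)=-6624, f(10)=15497, f(11)=-35392; answer -35392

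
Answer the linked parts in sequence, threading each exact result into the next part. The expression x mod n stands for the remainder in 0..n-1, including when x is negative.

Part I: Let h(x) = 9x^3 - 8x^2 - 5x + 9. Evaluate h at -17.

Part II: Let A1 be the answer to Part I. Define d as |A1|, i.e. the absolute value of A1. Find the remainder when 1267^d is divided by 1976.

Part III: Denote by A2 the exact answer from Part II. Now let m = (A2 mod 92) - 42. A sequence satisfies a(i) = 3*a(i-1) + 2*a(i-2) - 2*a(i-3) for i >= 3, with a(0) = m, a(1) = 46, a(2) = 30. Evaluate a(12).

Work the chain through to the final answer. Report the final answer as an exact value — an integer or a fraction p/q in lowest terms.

12564808

Part I: 9*(-17)^3 - 8*(-17)^2 - 5*(-17)^1 + 9 = (-44217) + (-2312) + (85) + (9) = -46435; answer -46435
Part II: A1 = -46435; d = 46435; squarings mod 1976: 1267^1=1267, 1267^2=777, 1267^4=1049, 1267^8=1745, 1267^16=9, 1267^32=81, 1267^64=633, 1267^128=1537, 1267^256=1049, 1267^512=1745, 1267^1024=9, 1267^2048=81, 1267^4096=633, 1267^8192=1537, 1267^16384=1049, 1267^32768=1745; 1267^46435 = 1267^1 * 1267^2 * 1267^32 * 1267^64 * 1267^256 * 1267^1024 * 1267^4096 * 1267^8192 * 1267^32768 = 1307 (mod 1976); answer 1307
Part III: A2 = 1307; m = -23; a(3) = 3*(30) + 2*(46) - 2*(-23) = 228; iterating: a(3)=228, a(4)=652, a(5)=2352, a(6)=7904, a(7)=27112, a(8)=92440, a(9)=315736, a(10)=1077864, a(11)=3680184, a(12)=12564808; answer 12564808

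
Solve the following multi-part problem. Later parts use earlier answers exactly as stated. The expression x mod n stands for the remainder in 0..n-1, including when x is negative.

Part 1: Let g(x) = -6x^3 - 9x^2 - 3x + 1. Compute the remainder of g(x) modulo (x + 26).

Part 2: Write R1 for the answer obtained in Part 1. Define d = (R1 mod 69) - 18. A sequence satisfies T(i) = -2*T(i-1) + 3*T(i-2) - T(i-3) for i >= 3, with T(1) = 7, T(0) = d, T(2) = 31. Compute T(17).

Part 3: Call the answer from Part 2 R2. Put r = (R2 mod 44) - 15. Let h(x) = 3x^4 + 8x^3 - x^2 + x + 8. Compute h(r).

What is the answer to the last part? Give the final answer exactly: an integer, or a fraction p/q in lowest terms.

Part 1: remainder = value at the root: -6*(-26)^3 - 9*(-26)^2 - 3*(-26)^1 + 1 = (105456) + (-6084) + (78) + (1) = 99451; answer 99451
Part 2: R1 = 99451; d = 4; T(3) = -2*(31) + 3*(7) - 1*(4) = -45; iterating: T(3)=-45, T(4)=176, T(5)=-518, T(6)=1609, T(7)=-4948, T(8)=15241, T(9)=-46935, T(10)=144541, T(11)=-445128, T(12)=1370814, T(13)=-4221553, T(14)=13000676, T(15)=-40036825, T(16)=123297231, T(17)=-379705613; answer -379705613
Part 3: R2 = -379705613; r = 28; 3*(28)^4 + 8*(28)^3 - 1*(28)^2 + 1*(28)^1 + 8 = (1843968) + (175616) + (-784) + (28) + (8) = 2018836; answer 2018836

2018836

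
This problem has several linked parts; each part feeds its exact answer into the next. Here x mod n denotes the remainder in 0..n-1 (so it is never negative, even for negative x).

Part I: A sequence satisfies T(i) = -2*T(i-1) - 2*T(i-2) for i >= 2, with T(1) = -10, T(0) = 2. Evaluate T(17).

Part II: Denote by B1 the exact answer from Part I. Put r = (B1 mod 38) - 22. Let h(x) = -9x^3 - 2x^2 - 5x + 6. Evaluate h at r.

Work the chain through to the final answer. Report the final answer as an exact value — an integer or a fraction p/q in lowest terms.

Part I: T(2) = -2*(-10) - 2*(2) = 16; iterating: T(2)=16, T(3)=-12, T(4)=-8, T(5)=40, T(6)=-64, T(7)=48, T(8)=32, T(9)=-160, T(10)=256, T(11)=-192, T(12)=-128, T(13)=640, T(14)=-1024, T(15)=768, T(16)=512, T(17)=-2560; answer -2560
Part II: B1 = -2560; r = 2; -9*(2)^3 - 2*(2)^2 - 5*(2)^1 + 6 = (-72) + (-8) + (-10) + (6) = -84; answer -84

-84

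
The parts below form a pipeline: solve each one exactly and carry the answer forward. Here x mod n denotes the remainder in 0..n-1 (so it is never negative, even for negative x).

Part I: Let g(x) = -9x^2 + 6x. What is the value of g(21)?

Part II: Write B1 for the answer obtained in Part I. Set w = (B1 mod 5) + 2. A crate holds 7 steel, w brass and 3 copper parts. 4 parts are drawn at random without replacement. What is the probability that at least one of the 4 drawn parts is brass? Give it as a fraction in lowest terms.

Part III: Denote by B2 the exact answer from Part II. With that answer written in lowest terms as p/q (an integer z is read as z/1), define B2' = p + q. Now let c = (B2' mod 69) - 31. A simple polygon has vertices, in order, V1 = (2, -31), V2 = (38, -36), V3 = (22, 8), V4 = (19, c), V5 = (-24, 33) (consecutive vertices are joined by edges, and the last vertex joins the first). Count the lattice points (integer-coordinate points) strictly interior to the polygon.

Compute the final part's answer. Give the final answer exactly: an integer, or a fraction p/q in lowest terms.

Part I: -9*(21)^2 + 6*(21)^1 = (-3969) + (126) = -3843; answer -3843
Part II: B1 = -3843; w = 4; total draws C(14,4) = 1001; complement C(10,4) = 210; favorable 1001 - 210 = 791; P = 113/143; answer 113/143
Part III: B2 = 113/143; threaded value p + q = 256; c = 18; cross terms: (2*-36 - 38*-31)=1106, (38*8 - 22*-36)=1096, (22*18 - 19*8)=244, (19*33 - -24*18)=1059, (-24*-31 - 2*33)=678; twice the area = |4183| = 4183; area = 4183/2; boundary points = 1 + 4 + 1 + 1 + 2 = 9; strictly interior points = area - boundary/2 + 1 = 2088; answer 2088

2088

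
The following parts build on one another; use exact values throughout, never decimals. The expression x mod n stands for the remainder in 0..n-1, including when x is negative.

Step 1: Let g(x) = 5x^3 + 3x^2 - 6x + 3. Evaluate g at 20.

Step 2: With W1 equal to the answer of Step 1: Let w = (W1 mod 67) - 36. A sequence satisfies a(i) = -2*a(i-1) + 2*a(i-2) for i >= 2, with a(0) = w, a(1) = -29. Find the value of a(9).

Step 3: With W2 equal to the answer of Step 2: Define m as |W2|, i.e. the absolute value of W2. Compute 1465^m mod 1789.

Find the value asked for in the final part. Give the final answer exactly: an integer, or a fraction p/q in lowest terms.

Step 1: 5*(20)^3 + 3*(20)^2 - 6*(20)^1 + 3 = (40000) + (1200) + (-120) + (3) = 41083; answer 41083
Step 2: W1 = 41083; w = -24; a(2) = -2*(-29) + 2*(-24) = 10; iterating: a(2)=10, a(3)=-78, a(4)=176, a(5)=-508, a(6)=1368, a(7)=-3752, a(8)=10240, a(9)=-27984; answer -27984
Step 3: W2 = -27984; m = 27984; squarings mod 1789: 1465^1=1465, 1465^2=1214, 1465^4=1449, 1465^8=1104, 1465^16=507, 1465^32=1222, 1465^64=1258, 1465^128=1088, 1465^256=1215, 1465^512=300, 1465^1024=550, 1465^2048=159, 1465^4096=235, 1465^8192=1555, 1465^16384=1086; 1465^27984 = 1465^16 * 1465^64 * 1465^256 * 1465^1024 * 1465^2048 * 1465^8192 * 1465^16384 = 391 (mod 1789); answer 391

391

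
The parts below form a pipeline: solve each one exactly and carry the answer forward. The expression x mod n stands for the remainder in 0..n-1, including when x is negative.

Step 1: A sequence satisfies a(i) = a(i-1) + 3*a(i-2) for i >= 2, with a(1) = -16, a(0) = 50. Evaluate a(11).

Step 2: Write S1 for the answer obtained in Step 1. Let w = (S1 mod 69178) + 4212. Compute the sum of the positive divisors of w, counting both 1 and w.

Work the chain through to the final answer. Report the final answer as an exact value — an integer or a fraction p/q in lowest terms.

126000

Step 1: a(2) = 1*(-16) + 3*(50) = 134; iterating: a(2)=134, a(3)=86, a(4)=488, a(5)=746, a(6)=2210, a(7)=4448, a(8)=11078, a(9)=24422, a(10)=57656, a(11)=130922; answer 130922
Step 2: S1 = 130922; w = 65956; 65956 = 2^2 * 11 * 1499; sigma = (1 + 2 + 4) * (1 + 11) * (1 + 1499) = 7 * 12 * 1500 = 126000; answer 126000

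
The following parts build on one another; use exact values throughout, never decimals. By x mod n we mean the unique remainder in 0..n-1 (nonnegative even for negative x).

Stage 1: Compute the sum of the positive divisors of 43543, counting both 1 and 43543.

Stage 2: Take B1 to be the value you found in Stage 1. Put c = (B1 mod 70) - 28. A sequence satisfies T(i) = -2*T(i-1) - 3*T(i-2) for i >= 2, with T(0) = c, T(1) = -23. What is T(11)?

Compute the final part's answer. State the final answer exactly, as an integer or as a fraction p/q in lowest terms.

7633

Stage 1: 43543 is prime, so its only divisors are 1 and 43543; sigma = 1 + 43543 = 43544; answer 43544
Stage 2: B1 = 43544; c = -24; T(2) = -2*(-23) - 3*(-24) = 118; iterating: T(2)=118, T(3)=-167, T(4)=-20, T(5)=541, T(6)=-1022, T(7)=421, T(8)=2224, T(9)=-5711, T(10)=4750, T(11)=7633; answer 7633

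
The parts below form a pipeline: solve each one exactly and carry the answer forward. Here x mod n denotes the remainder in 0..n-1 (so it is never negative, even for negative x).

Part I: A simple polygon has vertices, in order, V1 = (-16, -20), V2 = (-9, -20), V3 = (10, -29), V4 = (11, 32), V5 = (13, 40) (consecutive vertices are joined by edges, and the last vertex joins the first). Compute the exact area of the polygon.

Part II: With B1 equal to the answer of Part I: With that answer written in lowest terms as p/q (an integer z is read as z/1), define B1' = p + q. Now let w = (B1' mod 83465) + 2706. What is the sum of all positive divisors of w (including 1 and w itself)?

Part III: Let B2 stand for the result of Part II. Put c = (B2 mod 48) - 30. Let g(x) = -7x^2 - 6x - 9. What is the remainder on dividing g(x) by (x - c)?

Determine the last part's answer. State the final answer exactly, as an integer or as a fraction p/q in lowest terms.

-97

Part I: cross terms: (-16*-20 - -9*-20)=140, (-9*-29 - 10*-20)=461, (10*32 - 11*-29)=639, (11*40 - 13*32)=24, (13*-20 - -16*40)=380; twice the area = |1644| = 1644; area = 822; answer 822
Part II: B1 = 822; threaded value p + q = 823; w = 3529; 3529 is prime, so its only divisors are 1 and 3529; sigma = 1 + 3529 = 3530; answer 3530
Part III: B2 = 3530; c = -4; remainder = value at the root: -7*(-4)^2 - 6*(-4)^1 - 9 = (-112) + (24) + (-9) = -97; answer -97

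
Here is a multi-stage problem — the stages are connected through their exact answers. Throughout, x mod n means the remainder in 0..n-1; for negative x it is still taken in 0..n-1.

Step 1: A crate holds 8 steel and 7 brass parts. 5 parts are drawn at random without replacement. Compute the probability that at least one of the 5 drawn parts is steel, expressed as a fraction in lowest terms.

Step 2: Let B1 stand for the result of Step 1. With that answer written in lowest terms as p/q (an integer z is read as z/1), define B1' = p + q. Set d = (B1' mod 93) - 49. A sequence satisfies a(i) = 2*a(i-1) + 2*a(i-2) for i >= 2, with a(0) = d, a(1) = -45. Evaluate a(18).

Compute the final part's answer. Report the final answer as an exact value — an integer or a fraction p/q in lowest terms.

-1587613696

Step 1: total draws C(15,5) = 3003; complement C(7,5) = 21; favorable 3003 - 21 = 2982; P = 142/143; answer 142/143
Step 2: B1 = 142/143; threaded value p + q = 285; d = -43; a(2) = 2*(-45) + 2*(-43) = -176; iterating: a(2)=-176, a(3)=-442, a(4)=-1236, a(5)=-3356, a(6)=-9184, a(7)=-25080, a(8)=-68528, a(9)=-187216, a(10)=-511488, a(11)=-1397408, a(12)=-3817792, a(13)=-10430400, a(14)=-28496384, a(15)=-77853568, a(16)=-212699904, a(17)=-581106944, a(18)=-1587613696; answer -1587613696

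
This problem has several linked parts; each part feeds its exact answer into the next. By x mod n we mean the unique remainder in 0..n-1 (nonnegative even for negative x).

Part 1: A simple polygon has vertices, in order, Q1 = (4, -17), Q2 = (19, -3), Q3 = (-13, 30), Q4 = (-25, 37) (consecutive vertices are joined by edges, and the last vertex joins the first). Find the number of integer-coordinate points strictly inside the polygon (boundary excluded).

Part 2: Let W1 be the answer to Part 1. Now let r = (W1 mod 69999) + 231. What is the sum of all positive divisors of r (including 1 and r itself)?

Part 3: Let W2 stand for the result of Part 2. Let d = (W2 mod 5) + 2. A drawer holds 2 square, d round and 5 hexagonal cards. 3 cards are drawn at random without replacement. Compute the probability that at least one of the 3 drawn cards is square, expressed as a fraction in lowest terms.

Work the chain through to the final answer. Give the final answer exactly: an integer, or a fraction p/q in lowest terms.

5/11

Part 1: cross terms: (4*-3 - 19*-17)=311, (19*30 - -13*-3)=531, (-13*37 - -25*30)=269, (-25*-17 - 4*37)=277; twice the area = |1388| = 1388; area = 694; boundary points = 1 + 1 + 1 + 1 = 4; strictly interior points = area - boundary/2 + 1 = 693; answer 693
Part 2: W1 = 693; r = 924; 924 = 2^2 * 3 * 7 * 11; sigma = (1 + 2 + 4) * (1 + 3) * (1 + 7) * (1 + 11) = 7 * 4 * 8 * 12 = 2688; answer 2688
Part 3: W2 = 2688; d = 5; total draws C(12,3) = 220; complement C(10,3) = 120; favorable 220 - 120 = 100; P = 5/11; answer 5/11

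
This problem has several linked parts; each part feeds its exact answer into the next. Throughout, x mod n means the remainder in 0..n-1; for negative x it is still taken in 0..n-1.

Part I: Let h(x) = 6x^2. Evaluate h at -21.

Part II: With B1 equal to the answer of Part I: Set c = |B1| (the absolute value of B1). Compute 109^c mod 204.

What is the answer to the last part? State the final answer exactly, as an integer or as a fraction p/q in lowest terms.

145

Part I: 6*(-21)^2 = (2646) = 2646; answer 2646
Part II: B1 = 2646; c = 2646; squarings mod 204: 109^1=109, 109^2=49, 109^4=157, 109^8=169, 109^16=1, 109^32=1, 109^64=1, 109^128=1, 109^256=1, 109^512=1, 109^1024=1, 109^2048=1; 109^2646 = 109^2 * 109^4 * 109^16 * 109^64 * 109^512 * 109^2048 = 145 (mod 204); answer 145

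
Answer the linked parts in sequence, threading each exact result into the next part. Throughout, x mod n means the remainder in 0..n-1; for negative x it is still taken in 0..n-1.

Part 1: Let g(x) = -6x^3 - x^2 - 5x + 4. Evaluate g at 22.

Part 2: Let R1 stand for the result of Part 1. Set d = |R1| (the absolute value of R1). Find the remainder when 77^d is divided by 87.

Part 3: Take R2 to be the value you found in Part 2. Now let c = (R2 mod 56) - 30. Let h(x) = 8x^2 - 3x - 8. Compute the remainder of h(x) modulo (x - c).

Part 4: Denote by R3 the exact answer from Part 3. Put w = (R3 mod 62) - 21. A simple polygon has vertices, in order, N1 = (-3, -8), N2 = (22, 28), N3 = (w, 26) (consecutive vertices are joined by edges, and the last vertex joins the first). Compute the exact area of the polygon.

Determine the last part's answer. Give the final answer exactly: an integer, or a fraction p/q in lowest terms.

Part 1: -6*(22)^3 - 1*(22)^2 - 5*(22)^1 + 4 = (-63888) + (-484) + (-110) + (4) = -64478; answer -64478
Part 2: R1 = -64478; d = 64478; squarings mod 87: 77^1=77, 77^2=13, 77^4=82, 77^8=25, 77^16=16, 77^32=82, 77^64=25, 77^128=16, 77^256=82, 77^512=25, 77^1024=16, 77^2048=82, 77^4096=25, 77^8192=16, 77^16384=82, 77^32768=25; 77^64478 = 77^2 * 77^4 * 77^8 * 77^16 * 77^64 * 77^128 * 77^256 * 77^512 * 77^2048 * 77^4096 * 77^8192 * 77^16384 * 77^32768 = 4 (mod 87); answer 4
Part 3: R2 = 4; c = -26; remainder = value at the root: 8*(-26)^2 - 3*(-26)^1 - 8 = (5408) + (78) + (-8) = 5478; answer 5478
Part 4: R3 = 5478; w = 1; cross terms: (-3*28 - 22*-8)=92, (22*26 - 1*28)=544, (1*-8 - -3*26)=70; twice the area = |706| = 706; area = 353; answer 353

353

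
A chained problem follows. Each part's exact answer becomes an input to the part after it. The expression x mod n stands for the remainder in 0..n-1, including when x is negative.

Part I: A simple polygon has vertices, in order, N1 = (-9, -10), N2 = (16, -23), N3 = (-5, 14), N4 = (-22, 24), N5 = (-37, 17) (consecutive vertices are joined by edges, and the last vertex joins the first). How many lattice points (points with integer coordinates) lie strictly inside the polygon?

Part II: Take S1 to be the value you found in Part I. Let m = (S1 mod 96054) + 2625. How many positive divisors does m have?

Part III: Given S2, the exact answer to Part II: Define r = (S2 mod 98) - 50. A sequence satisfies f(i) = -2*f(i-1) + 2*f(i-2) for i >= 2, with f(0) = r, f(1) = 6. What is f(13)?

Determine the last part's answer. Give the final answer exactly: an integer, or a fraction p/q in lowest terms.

4612224

Part I: cross terms: (-9*-23 - 16*-10)=367, (16*14 - -5*-23)=109, (-5*24 - -22*14)=188, (-22*17 - -37*24)=514, (-37*-10 - -9*17)=523; twice the area = |1701| = 1701; area = 1701/2; boundary points = 1 + 1 + 1 + 1 + 1 = 5; strictly interior points = area - boundary/2 + 1 = 849; answer 849
Part II: S1 = 849; m = 3474; 3474 = 2 * 3^2 * 193; number of divisors = (1+1) * (2+1) * (1+1) = 12; answer 12
Part III: S2 = 12; r = -38; f(2) = -2*(6) + 2*(-38) = -88; iterating: f(2)=-88, f(3)=188, f(4)=-552, f(5)=1480, f(6)=-4064, f(7)=11088, f(8)=-30304, f(9)=82784, f(10)=-226176, f(11)=617920, f(12)=-1688192, f(13)=4612224; answer 4612224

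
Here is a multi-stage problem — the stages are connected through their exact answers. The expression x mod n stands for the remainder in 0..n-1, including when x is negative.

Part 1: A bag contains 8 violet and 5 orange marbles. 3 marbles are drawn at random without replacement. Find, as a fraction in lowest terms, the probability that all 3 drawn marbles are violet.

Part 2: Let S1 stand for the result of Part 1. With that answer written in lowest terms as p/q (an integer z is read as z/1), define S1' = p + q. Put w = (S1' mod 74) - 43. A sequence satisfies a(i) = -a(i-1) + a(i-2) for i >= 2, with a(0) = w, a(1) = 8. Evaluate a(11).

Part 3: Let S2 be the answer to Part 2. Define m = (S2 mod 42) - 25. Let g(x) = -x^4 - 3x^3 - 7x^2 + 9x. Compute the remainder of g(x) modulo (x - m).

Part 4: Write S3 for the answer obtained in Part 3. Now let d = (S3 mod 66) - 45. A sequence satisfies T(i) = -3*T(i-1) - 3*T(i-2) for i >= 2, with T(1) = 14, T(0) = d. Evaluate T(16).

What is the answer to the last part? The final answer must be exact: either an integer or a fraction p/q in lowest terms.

Part 1: total draws C(13,3) = 286; favorable C(8,3) = 56; P = 28/143; answer 28/143
Part 2: S1 = 28/143; threaded value p + q = 171; w = -20; a(2) = -1*(8) + 1*(-20) = -28; iterating: a(2)=-28, a(3)=36, a(4)=-64, a(5)=100, a(6)=-164, a(7)=264, a(8)=-428, a(9)=692, a(10)=-1120, a(11)=1812; answer 1812
Part 3: S2 = 1812; m = -19; remainder = value at the root: -1*(-19)^4 - 3*(-19)^3 - 7*(-19)^2 + 9*(-19)^1 = (-130321) + (20577) + (-2527) + (-171) = -112442; answer -112442
Part 4: S3 = -112442; d = -23; T(2) = -3*(14) - 3*(-23) = 27; iterating: T(2)=27, T(3)=-123, T(4)=288, T(5)=-495, T(6)=621, T(7)=-378, T(8)=-729, T(9)=3321, T(10)=-7776, T(11)=13365, T(12)=-16767, T(13)=10206, T(14)=19683, T(15)=-89667, T(16)=209952; answer 209952

209952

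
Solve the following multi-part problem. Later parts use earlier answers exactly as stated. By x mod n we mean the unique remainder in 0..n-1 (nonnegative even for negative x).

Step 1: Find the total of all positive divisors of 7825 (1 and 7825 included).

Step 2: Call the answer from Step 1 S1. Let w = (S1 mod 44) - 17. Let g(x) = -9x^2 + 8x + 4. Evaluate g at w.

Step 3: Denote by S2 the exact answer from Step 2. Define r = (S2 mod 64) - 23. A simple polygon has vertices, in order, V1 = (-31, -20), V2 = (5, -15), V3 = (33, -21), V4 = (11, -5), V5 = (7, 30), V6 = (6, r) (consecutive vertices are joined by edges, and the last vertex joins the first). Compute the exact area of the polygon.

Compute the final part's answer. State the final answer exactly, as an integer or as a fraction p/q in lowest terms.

467

Step 1: 7825 = 5^2 * 313; sigma = (1 + 5 + 25) * (1 + 313) = 31 * 314 = 9734; answer 9734
Step 2: S1 = 9734; w = -7; -9*(-7)^2 + 8*(-7)^1 + 4 = (-441) + (-56) + (4) = -493; answer -493
Step 3: S2 = -493; r = -4; cross terms: (-31*-15 - 5*-20)=565, (5*-21 - 33*-15)=390, (33*-5 - 11*-21)=66, (11*30 - 7*-5)=365, (7*-4 - 6*30)=-208, (6*-20 - -31*-4)=-244; twice the area = |934| = 934; area = 467; answer 467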